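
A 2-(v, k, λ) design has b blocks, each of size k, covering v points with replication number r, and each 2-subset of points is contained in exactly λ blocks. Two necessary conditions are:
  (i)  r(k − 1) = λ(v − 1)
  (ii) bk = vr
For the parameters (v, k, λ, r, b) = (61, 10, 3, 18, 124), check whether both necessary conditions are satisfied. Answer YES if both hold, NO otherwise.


Condition (i): r(k − 1) = 18·9 = 162; λ(v − 1) = 3·60 = 180. Match? NO.
Condition (ii): bk = 124·10 = 1240; vr = 61·18 = 1098. Match? NO.
Both conditions hold? NO.

NO


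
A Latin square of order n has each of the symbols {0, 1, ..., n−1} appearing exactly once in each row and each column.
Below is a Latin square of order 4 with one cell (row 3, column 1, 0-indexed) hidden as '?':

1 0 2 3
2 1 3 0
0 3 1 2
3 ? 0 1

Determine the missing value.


Row 3 contains symbols [0, 1, 3] — missing [2].
Column 1 contains symbols [0, 1, 3] — missing [2].
The missing symbol must appear in both missing sets; intersection = [2].
Therefore the hidden value is 2.

Missing value = 2.


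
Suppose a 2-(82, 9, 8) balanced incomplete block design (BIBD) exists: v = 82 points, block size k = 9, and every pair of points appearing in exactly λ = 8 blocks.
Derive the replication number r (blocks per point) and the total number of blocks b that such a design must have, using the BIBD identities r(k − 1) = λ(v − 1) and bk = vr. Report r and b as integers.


Any 2-(v, k, λ) BIBD satisfies two necessary conditions:
  (i)  Each point sits in r blocks, and counting incidences through any fixed point gives r(k − 1) = λ(v − 1), so r = λ(v − 1)/(k − 1).
  (ii) Total incidences bk = vr, so b = vr/k.
Step 1: r = λ(v − 1)/(k − 1) = 8·(82 − 1)/(9 − 1) = 8·81/8 = 648/8 = 81.
Step 2: b = vr/k = 82·81/9 = 6642/9 = 738.
Check integrality: r = 81 ∈ Z ✓, b = 738 ∈ Z ✓.
(These identities are necessary conditions: they determine r and b for any design with these parameters, but do not by themselves prove that one exists.)

r = 81, b = 738.


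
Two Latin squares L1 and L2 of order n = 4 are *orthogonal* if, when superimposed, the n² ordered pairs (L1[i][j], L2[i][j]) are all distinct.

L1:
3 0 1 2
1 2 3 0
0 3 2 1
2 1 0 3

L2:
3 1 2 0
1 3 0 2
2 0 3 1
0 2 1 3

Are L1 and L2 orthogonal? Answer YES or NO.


Form the n² = 16 superimposed pairs (L1[i][j], L2[i][j]), row by row (rows and columns indexed from 0):
row 0: (3,3) (0,1) (1,2) (2,0)
row 1: (1,1) (2,3) (3,0) (0,2)
row 2: (0,2) (3,0) (2,3) (1,1)
row 3: (2,0) (1,2) (0,1) (3,3)
Orthogonality requires all 16 pairs distinct.
But the pair (0,2) repeats: cell (1,3) has L1 = 0, L2 = 2, and cell (2,0) has L1 = 0, L2 = 2.
A repeated pair means some other pair never occurs (only 8 distinct pairs out of 16), so the squares are not orthogonal.
Conclusion: NO.

NO


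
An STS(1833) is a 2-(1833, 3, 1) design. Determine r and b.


An STS(v) is a 2-(v, 3, 1) BIBD: block size k = 3, λ = 1.
Replication: r(k − 1) = λ(v − 1) ⇒ r·2 = 1833 − 1 = 1832 ⇒ r = 916.
Block count: b = v(v − 1)/6 = 1833·1832/6 = 3358056/6 = 559676.

r = 916, b = 559676.


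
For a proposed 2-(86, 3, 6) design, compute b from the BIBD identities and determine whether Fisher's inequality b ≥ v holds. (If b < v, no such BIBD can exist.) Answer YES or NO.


b = λv(v − 1)/(k(k − 1)) = 6·86·85/(3·2) = 43860/6 = 7310.
Compare with v = 86: b ≥ v, so Fisher's inequality holds.

YES


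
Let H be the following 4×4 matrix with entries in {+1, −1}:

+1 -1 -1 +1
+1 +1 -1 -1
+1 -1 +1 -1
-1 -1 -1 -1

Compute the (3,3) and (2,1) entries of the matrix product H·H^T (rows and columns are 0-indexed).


Row 1 of H: [1, 1, -1, -1].
Row 2 of H: [1, -1, 1, -1].
Row 3 of H: [-1, -1, -1, -1].
(H·H^T)[3][3] = Σ_j H[3][j]·H[3][j] = (-1)² + (-1)² + (-1)² + (-1)² = 1 + 1 + 1 + 1 = 4.
(H·H^T)[2][1] = Σ_j H[2][j]·H[1][j] = (1)·(1) + (-1)·(1) + (1)·(-1) + (-1)·(-1) = 1 + -1 + -1 + 1 = 0.
So rows 2 and 1 are orthogonal; the diagonal entry equals n = 4.

(3,3) entry = 4; (2,1) entry = 0.


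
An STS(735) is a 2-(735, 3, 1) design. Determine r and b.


An STS(v) is a 2-(v, 3, 1) BIBD: block size k = 3, λ = 1.
Replication: r(k − 1) = λ(v − 1) ⇒ r·2 = 735 − 1 = 734 ⇒ r = 367.
Block count: bk = vr ⇒ b·3 = 735·367 = 269745 ⇒ b = 89915.

r = 367, b = 89915.


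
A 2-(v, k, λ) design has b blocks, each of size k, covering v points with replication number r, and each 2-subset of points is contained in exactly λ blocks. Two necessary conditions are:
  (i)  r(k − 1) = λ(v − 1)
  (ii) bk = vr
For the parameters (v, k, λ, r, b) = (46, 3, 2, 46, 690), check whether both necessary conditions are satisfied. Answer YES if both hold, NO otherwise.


Condition (i): r(k − 1) = 46·2 = 92; λ(v − 1) = 2·45 = 90. Match? NO.
Condition (ii): bk = 690·3 = 2070; vr = 46·46 = 2116. Match? NO.
Both conditions hold? NO.

NO


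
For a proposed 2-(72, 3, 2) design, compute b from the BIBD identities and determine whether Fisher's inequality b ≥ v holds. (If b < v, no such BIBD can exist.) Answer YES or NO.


r = λ(v − 1)/(k − 1) = 2·71/2 = 71.
b = vr/k = 72·71/3 = 1704.
Fisher's inequality: b ≥ v ⇔ 1704 ≥ 72? YES.

YES


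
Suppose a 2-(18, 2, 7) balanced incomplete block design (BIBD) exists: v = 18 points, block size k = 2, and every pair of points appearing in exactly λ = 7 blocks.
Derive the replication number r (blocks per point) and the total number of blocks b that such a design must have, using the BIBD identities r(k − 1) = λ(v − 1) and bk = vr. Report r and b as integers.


Any 2-(v, k, λ) BIBD satisfies two necessary conditions:
  (i)  Each point sits in r blocks, and counting incidences through any fixed point gives r(k − 1) = λ(v − 1), so r = λ(v − 1)/(k − 1).
  (ii) Total incidences bk = vr, so b = vr/k.
Step 1: r = λ(v − 1)/(k − 1) = 7·(18 − 1)/(2 − 1) = 7·17/1 = 119/1 = 119.
Step 2: b = vr/k = 18·119/2 = 2142/2 = 1071.
Check integrality: r = 119 ∈ Z ✓, b = 1071 ∈ Z ✓.
(These identities are necessary conditions: they determine r and b for any design with these parameters, but do not by themselves prove that one exists.)

r = 119, b = 1071.


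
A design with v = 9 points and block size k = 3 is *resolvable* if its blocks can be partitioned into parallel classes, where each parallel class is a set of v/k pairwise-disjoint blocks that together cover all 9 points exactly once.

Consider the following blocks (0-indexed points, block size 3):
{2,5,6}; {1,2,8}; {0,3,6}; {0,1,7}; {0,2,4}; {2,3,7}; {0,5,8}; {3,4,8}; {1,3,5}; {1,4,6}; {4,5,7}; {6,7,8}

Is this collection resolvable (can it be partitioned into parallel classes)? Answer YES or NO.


v = 9, block size k = 3, number of blocks = 12.
For resolvability, blocks must partition into parallel classes of size v/k = 3.
Total blocks must therefore be a multiple of 3: 12 = 3·4 + 0 ⇒ divisible ✓.
Greedy packing gives 4 candidate class(es). Each should be a full parallel class (size 3, covers all 9 points).
  Class 1 (3 blocks): {2,5,6}; {0,1,7}; {3,4,8}. Points covered: [0, 1, 2, 3, 4, 5, 6, 7, 8].
  Class 2 (3 blocks): {1,2,8}; {0,3,6}; {4,5,7}. Points covered: [0, 1, 2, 3, 4, 5, 6, 7, 8].
  Class 3 (3 blocks): {0,2,4}; {1,3,5}; {6,7,8}. Points covered: [0, 1, 2, 3, 4, 5, 6, 7, 8].
  Class 4 (3 blocks): {2,3,7}; {0,5,8}; {1,4,6}. Points covered: [0, 1, 2, 3, 4, 5, 6, 7, 8].
All classes full (size 3)? YES. All classes cover every point? YES.
Resolvable? YES.

YES


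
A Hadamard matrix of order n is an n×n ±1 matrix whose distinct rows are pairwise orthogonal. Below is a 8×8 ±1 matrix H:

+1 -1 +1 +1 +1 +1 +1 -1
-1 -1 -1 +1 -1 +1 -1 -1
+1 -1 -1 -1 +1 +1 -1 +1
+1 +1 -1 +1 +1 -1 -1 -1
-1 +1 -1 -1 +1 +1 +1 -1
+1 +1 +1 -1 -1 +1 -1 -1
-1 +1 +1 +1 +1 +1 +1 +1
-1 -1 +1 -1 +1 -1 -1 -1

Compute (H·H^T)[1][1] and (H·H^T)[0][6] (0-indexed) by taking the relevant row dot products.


Row 0 of H: [1, -1, 1, 1, 1, 1, 1, -1].
Row 1 of H: [-1, -1, -1, 1, -1, 1, -1, -1].
Row 6 of H: [-1, 1, 1, 1, 1, 1, 1, 1].
(H·H^T)[1][1] = Σ_j H[1][j]·H[1][j] = (-1)² + (-1)² + (-1)² + (1)² + (-1)² + (1)² + (-1)² + (-1)² = 1 + 1 + 1 + 1 + 1 + 1 + 1 + 1 = 8.
(H·H^T)[0][6] = Σ_j H[0][j]·H[6][j] = (1)·(-1) + (-1)·(1) + (1)·(1) + (1)·(1) + (1)·(1) + (1)·(1) + (1)·(1) + (-1)·(1) = -1 + -1 + 1 + 1 + 1 + 1 + 1 + -1 = 2.
Rows 0 and 6 are not orthogonal (dot product = 2 ≠ 0), so H is not a Hadamard matrix.

(1,1) entry = 8; (0,6) entry = 2.


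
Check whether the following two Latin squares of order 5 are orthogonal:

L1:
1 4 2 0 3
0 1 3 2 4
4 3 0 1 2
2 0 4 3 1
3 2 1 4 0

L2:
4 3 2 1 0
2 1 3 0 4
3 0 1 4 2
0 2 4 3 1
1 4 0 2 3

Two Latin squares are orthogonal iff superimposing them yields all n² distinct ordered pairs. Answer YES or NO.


Form the n² = 25 superimposed pairs (L1[i][j], L2[i][j]), row by row (rows and columns indexed from 0):
row 0: (1,4) (4,3) (2,2) (0,1) (3,0)
row 1: (0,2) (1,1) (3,3) (2,0) (4,4)
row 2: (4,3) (3,0) (0,1) (1,4) (2,2)
row 3: (2,0) (0,2) (4,4) (3,3) (1,1)
row 4: (3,1) (2,4) (1,0) (4,2) (0,3)
Orthogonality requires all 25 pairs distinct.
But the pair (4,3) repeats: cell (0,1) has L1 = 4, L2 = 3, and cell (2,0) has L1 = 4, L2 = 3.
A repeated pair means some other pair never occurs (only 15 distinct pairs out of 25), so the squares are not orthogonal.
Conclusion: NO.

NO


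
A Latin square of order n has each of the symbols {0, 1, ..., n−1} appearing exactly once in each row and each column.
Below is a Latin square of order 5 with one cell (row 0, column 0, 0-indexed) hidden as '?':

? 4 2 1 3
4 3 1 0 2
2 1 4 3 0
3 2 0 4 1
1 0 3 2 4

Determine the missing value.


Row 0 contains symbols [1, 2, 3, 4] — missing [0].
Column 0 contains symbols [1, 2, 3, 4] — missing [0].
The missing symbol must appear in both missing sets; intersection = [0].
Therefore the hidden value is 0.

Missing value = 0.


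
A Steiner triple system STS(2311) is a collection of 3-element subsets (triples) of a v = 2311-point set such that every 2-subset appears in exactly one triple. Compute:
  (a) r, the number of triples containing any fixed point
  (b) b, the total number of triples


An STS(v) is a 2-(v, 3, 1) BIBD: block size k = 3, λ = 1.
Replication: r(k − 1) = λ(v − 1) ⇒ r·2 = 2311 − 1 = 2310 ⇒ r = 1155.
Block count: b = v(v − 1)/6 = 2311·2310/6 = 5338410/6 = 889735.

r = 1155, b = 889735.


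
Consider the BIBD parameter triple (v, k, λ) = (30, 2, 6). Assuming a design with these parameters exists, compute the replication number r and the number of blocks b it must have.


Any 2-(v, k, λ) BIBD satisfies two necessary conditions:
  (i)  Each point sits in r blocks, and counting incidences through any fixed point gives r(k − 1) = λ(v − 1), so r = λ(v − 1)/(k − 1).
  (ii) Total incidences bk = vr, so b = vr/k.
Step 1: r = λ(v − 1)/(k − 1) = 6·(30 − 1)/(2 − 1) = 6·29/1 = 174/1 = 174.
Step 2: b = vr/k = 30·174/2 = 5220/2 = 2610.
Check integrality: r = 174 ∈ Z ✓, b = 2610 ∈ Z ✓.
(These identities are necessary conditions: they determine r and b for any design with these parameters, but do not by themselves prove that one exists.)

r = 174, b = 2610.


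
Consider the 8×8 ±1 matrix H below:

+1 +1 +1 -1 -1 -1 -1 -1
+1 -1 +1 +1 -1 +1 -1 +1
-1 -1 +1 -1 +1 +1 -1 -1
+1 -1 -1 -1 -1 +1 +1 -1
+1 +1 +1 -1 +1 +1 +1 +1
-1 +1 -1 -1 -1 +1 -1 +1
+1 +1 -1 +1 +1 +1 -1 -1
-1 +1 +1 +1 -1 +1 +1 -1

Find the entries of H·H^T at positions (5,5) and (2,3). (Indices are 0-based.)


Row 2 of H: [-1, -1, 1, -1, 1, 1, -1, -1].
Row 3 of H: [1, -1, -1, -1, -1, 1, 1, -1].
Row 5 of H: [-1, 1, -1, -1, -1, 1, -1, 1].
(H·H^T)[5][5] = Σ_j H[5][j]·H[5][j] = (-1)² + (1)² + (-1)² + (-1)² + (-1)² + (1)² + (-1)² + (1)² = 1 + 1 + 1 + 1 + 1 + 1 + 1 + 1 = 8.
(H·H^T)[2][3] = Σ_j H[2][j]·H[3][j] = (-1)·(1) + (-1)·(-1) + (1)·(-1) + (-1)·(-1) + (1)·(-1) + (1)·(1) + (-1)·(1) + (-1)·(-1) = -1 + 1 + -1 + 1 + -1 + 1 + -1 + 1 = 0.
So rows 2 and 3 are orthogonal; the diagonal entry equals n = 8.

(5,5) entry = 8; (2,3) entry = 0.


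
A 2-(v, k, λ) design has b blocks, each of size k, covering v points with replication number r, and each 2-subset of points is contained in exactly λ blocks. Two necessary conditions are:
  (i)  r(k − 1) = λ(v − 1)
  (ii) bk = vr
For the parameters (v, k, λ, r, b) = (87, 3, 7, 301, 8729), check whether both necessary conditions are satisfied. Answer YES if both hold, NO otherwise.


Condition (i): r(k − 1) = 301·2 = 602; λ(v − 1) = 7·86 = 602. Match? YES.
Condition (ii): bk = 8729·3 = 26187; vr = 87·301 = 26187. Match? YES.
Both conditions hold? YES.

YES


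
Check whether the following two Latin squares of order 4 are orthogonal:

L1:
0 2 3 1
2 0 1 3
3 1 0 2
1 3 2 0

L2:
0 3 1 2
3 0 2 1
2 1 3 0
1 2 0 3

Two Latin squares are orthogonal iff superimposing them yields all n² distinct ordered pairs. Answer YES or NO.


Form the n² = 16 superimposed pairs (L1[i][j], L2[i][j]), row by row (rows and columns indexed from 0):
row 0: (0,0) (2,3) (3,1) (1,2)
row 1: (2,3) (0,0) (1,2) (3,1)
row 2: (3,2) (1,1) (0,3) (2,0)
row 3: (1,1) (3,2) (2,0) (0,3)
Orthogonality requires all 16 pairs distinct.
But the pair (2,3) repeats: cell (0,1) has L1 = 2, L2 = 3, and cell (1,0) has L1 = 2, L2 = 3.
A repeated pair means some other pair never occurs (only 8 distinct pairs out of 16), so the squares are not orthogonal.
Conclusion: NO.

NO


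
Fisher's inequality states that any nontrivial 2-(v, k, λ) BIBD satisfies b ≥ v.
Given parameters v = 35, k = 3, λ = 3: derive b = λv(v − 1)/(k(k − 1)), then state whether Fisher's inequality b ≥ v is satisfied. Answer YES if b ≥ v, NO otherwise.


b = λv(v − 1)/(k(k − 1)) = 3·35·34/(3·2) = 3570/6 = 595.
Compare with v = 35: b ≥ v, so Fisher's inequality holds.

YES


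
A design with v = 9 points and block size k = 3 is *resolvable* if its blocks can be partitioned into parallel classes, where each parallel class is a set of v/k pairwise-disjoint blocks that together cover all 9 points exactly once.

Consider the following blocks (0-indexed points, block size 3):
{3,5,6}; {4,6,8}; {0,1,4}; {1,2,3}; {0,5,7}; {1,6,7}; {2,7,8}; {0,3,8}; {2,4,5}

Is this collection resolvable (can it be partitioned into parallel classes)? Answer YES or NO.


v = 9, block size k = 3, number of blocks = 9.
For resolvability, blocks must partition into parallel classes of size v/k = 3.
Total blocks must therefore be a multiple of 3: 9 = 3·3 + 0 ⇒ divisible ✓.
Greedy packing gives 3 candidate class(es). Each should be a full parallel class (size 3, covers all 9 points).
  Class 1 (3 blocks): {3,5,6}; {0,1,4}; {2,7,8}. Points covered: [0, 1, 2, 3, 4, 5, 6, 7, 8].
  Class 2 (3 blocks): {4,6,8}; {1,2,3}; {0,5,7}. Points covered: [0, 1, 2, 3, 4, 5, 6, 7, 8].
  Class 3 (3 blocks): {1,6,7}; {0,3,8}; {2,4,5}. Points covered: [0, 1, 2, 3, 4, 5, 6, 7, 8].
All classes full (size 3)? YES. All classes cover every point? YES.
Resolvable? YES.

YES


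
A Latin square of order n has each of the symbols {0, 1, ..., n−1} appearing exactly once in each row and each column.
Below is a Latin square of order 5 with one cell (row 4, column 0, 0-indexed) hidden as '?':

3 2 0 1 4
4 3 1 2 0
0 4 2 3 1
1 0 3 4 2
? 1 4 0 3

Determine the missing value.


Row 4 contains symbols [0, 1, 3, 4] — missing [2].
Column 0 contains symbols [0, 1, 3, 4] — missing [2].
The missing symbol must appear in both missing sets; intersection = [2].
Therefore the hidden value is 2.

Missing value = 2.


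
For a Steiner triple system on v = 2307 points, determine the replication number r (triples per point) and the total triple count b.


An STS(v) is a 2-(v, 3, 1) BIBD: block size k = 3, λ = 1.
Replication: r(k − 1) = λ(v − 1) ⇒ r·2 = 2307 − 1 = 2306 ⇒ r = 1153.
Block count: b = v(v − 1)/6 = 2307·2306/6 = 5319942/6 = 886657.
(Check via bk = vr: 886657·3 = 2659971 = 2307·1153 = 2659971 ✓.)

r = 1153, b = 886657.


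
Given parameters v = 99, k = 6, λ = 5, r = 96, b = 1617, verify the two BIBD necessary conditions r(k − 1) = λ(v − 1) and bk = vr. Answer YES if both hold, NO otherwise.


Condition (i): r(k − 1) = 96·5 = 480; λ(v − 1) = 5·98 = 490. Match? NO.
Condition (ii): bk = 1617·6 = 9702; vr = 99·96 = 9504. Match? NO.
Both conditions hold? NO.

NO


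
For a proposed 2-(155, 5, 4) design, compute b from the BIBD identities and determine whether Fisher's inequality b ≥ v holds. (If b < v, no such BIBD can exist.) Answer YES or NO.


b = λv(v − 1)/(k(k − 1)) = 4·155·154/(5·4) = 95480/20 = 4774.
Compare with v = 155: b ≥ v, so Fisher's inequality holds.

YES


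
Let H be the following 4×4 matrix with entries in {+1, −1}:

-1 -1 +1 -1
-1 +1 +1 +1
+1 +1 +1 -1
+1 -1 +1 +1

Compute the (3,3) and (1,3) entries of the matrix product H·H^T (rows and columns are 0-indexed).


Row 1 of H: [-1, 1, 1, 1].
Row 3 of H: [1, -1, 1, 1].
(H·H^T)[3][3] = Σ_j H[3][j]·H[3][j] = (1)² + (-1)² + (1)² + (1)² = 1 + 1 + 1 + 1 = 4.
(H·H^T)[1][3] = Σ_j H[1][j]·H[3][j] = (-1)·(1) + (1)·(-1) + (1)·(1) + (1)·(1) = -1 + -1 + 1 + 1 = 0.
So rows 1 and 3 are orthogonal; the diagonal entry equals n = 4.

(3,3) entry = 4; (1,3) entry = 0.


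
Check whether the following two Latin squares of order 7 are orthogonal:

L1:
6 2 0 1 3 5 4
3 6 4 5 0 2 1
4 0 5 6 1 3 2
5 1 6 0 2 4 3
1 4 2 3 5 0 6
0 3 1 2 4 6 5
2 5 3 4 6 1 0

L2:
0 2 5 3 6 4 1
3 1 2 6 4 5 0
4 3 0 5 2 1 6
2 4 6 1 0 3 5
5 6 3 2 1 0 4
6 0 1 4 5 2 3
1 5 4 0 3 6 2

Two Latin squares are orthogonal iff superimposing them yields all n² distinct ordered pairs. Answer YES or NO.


Form the n² = 49 superimposed pairs (L1[i][j], L2[i][j]), row by row (rows and columns indexed from 0):
row 0: (6,0) (2,2) (0,5) (1,3) (3,6) (5,4) (4,1)
row 1: (3,3) (6,1) (4,2) (5,6) (0,4) (2,5) (1,0)
row 2: (4,4) (0,3) (5,0) (6,5) (1,2) (3,1) (2,6)
row 3: (5,2) (1,4) (6,6) (0,1) (2,0) (4,3) (3,5)
row 4: (1,5) (4,6) (2,3) (3,2) (5,1) (0,0) (6,4)
row 5: (0,6) (3,0) (1,1) (2,4) (4,5) (6,2) (5,3)
row 6: (2,1) (5,5) (3,4) (4,0) (6,3) (1,6) (0,2)
Orthogonality requires all 49 pairs distinct.
Check by first coordinate: for each symbol s of L1, list the L2 entries in the n cells where L1 = s; they must all differ.
  L1 = 0: L2 entries (in reading order) 5, 4, 3, 1, 0, 6, 2 — all 7 distinct ✓
  L1 = 1: L2 entries (in reading order) 3, 0, 2, 4, 5, 1, 6 — all 7 distinct ✓
  L1 = 2: L2 entries (in reading order) 2, 5, 6, 0, 3, 4, 1 — all 7 distinct ✓
  L1 = 3: L2 entries (in reading order) 6, 3, 1, 5, 2, 0, 4 — all 7 distinct ✓
  L1 = 4: L2 entries (in reading order) 1, 2, 4, 3, 6, 5, 0 — all 7 distinct ✓
  L1 = 5: L2 entries (in reading order) 4, 6, 0, 2, 1, 3, 5 — all 7 distinct ✓
  L1 = 6: L2 entries (in reading order) 0, 1, 5, 6, 4, 2, 3 — all 7 distinct ✓
Every symbol of L1 meets every symbol of L2 exactly once, so all 49 pairs are distinct (49 of 49).
Conclusion: YES.

YES


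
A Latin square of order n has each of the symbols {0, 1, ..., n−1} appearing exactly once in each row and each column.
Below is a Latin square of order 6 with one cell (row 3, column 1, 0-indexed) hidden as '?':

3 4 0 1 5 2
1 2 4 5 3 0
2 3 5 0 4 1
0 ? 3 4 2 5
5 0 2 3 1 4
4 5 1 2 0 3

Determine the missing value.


Row 3 contains symbols [0, 2, 3, 4, 5] — missing [1].
Column 1 contains symbols [0, 2, 3, 4, 5] — missing [1].
The missing symbol must appear in both missing sets; intersection = [1].
Therefore the hidden value is 1.

Missing value = 1.


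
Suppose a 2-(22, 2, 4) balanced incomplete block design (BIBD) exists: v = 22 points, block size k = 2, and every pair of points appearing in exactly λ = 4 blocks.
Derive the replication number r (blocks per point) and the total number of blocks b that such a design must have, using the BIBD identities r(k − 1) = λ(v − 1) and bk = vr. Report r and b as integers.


Any 2-(v, k, λ) BIBD satisfies two necessary conditions:
  (i)  Each point sits in r blocks, and counting incidences through any fixed point gives r(k − 1) = λ(v − 1), so r = λ(v − 1)/(k − 1).
  (ii) Total incidences bk = vr, so b = vr/k.
Step 1: r = λ(v − 1)/(k − 1) = 4·(22 − 1)/(2 − 1) = 4·21/1 = 84/1 = 84.
Step 2: b = vr/k = 22·84/2 = 1848/2 = 924.
Check integrality: r = 84 ∈ Z ✓, b = 924 ∈ Z ✓.
(These identities are necessary conditions: they determine r and b for any design with these parameters, but do not by themselves prove that one exists.)

r = 84, b = 924.


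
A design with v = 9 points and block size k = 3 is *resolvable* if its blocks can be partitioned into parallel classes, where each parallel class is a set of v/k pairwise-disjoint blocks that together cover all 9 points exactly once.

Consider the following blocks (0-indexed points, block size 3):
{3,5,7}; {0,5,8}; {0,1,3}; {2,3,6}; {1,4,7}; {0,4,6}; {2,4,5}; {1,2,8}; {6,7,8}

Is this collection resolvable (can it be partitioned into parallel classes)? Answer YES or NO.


v = 9, block size k = 3, number of blocks = 9.
For resolvability, blocks must partition into parallel classes of size v/k = 3.
Total blocks must therefore be a multiple of 3: 9 = 3·3 + 0 ⇒ divisible ✓.
Greedy packing gives 3 candidate class(es). Each should be a full parallel class (size 3, covers all 9 points).
  Class 1 (3 blocks): {3,5,7}; {0,4,6}; {1,2,8}. Points covered: [0, 1, 2, 3, 4, 5, 6, 7, 8].
  Class 2 (3 blocks): {0,5,8}; {2,3,6}; {1,4,7}. Points covered: [0, 1, 2, 3, 4, 5, 6, 7, 8].
  Class 3 (3 blocks): {0,1,3}; {2,4,5}; {6,7,8}. Points covered: [0, 1, 2, 3, 4, 5, 6, 7, 8].
All classes full (size 3)? YES. All classes cover every point? YES.
Resolvable? YES.

YES


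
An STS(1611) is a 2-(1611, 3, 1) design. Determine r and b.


An STS(v) is a 2-(v, 3, 1) BIBD: block size k = 3, λ = 1.
Replication: r(k − 1) = λ(v − 1) ⇒ r·2 = 1611 − 1 = 1610 ⇒ r = 805.
Block count: bk = vr ⇒ b·3 = 1611·805 = 1296855 ⇒ b = 432285.

r = 805, b = 432285.


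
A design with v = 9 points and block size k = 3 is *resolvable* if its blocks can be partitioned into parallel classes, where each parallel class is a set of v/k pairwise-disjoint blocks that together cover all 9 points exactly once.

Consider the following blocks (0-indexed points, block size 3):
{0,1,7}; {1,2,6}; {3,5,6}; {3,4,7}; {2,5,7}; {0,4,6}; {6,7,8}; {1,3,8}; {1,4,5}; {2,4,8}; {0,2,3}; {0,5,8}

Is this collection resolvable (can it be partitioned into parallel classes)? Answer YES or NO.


v = 9, block size k = 3, number of blocks = 12.
For resolvability, blocks must partition into parallel classes of size v/k = 3.
Total blocks must therefore be a multiple of 3: 12 = 3·4 + 0 ⇒ divisible ✓.
Greedy packing gives 4 candidate class(es). Each should be a full parallel class (size 3, covers all 9 points).
  Class 1 (3 blocks): {0,1,7}; {3,5,6}; {2,4,8}. Points covered: [0, 1, 2, 3, 4, 5, 6, 7, 8].
  Class 2 (3 blocks): {1,2,6}; {3,4,7}; {0,5,8}. Points covered: [0, 1, 2, 3, 4, 5, 6, 7, 8].
  Class 3 (3 blocks): {2,5,7}; {0,4,6}; {1,3,8}. Points covered: [0, 1, 2, 3, 4, 5, 6, 7, 8].
  Class 4 (3 blocks): {6,7,8}; {1,4,5}; {0,2,3}. Points covered: [0, 1, 2, 3, 4, 5, 6, 7, 8].
All classes full (size 3)? YES. All classes cover every point? YES.
Resolvable? YES.

YES


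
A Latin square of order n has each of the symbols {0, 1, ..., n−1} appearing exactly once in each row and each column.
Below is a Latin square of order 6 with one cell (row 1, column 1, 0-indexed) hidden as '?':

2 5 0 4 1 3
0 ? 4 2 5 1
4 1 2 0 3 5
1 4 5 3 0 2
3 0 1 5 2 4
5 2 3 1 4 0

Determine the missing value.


Row 1 contains symbols [0, 1, 2, 4, 5] — missing [3].
Column 1 contains symbols [0, 1, 2, 4, 5] — missing [3].
The missing symbol must appear in both missing sets; intersection = [3].
Therefore the hidden value is 3.

Missing value = 3.


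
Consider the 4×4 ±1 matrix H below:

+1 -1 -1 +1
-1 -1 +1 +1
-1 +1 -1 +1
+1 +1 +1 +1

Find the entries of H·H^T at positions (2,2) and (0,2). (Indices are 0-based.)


Row 0 of H: [1, -1, -1, 1].
Row 2 of H: [-1, 1, -1, 1].
(H·H^T)[2][2] = Σ_j H[2][j]·H[2][j] = (-1)² + (1)² + (-1)² + (1)² = 1 + 1 + 1 + 1 = 4.
(H·H^T)[0][2] = Σ_j H[0][j]·H[2][j] = (1)·(-1) + (-1)·(1) + (-1)·(-1) + (1)·(1) = -1 + -1 + 1 + 1 = 0.
So rows 0 and 2 are orthogonal; the diagonal entry equals n = 4.

(2,2) entry = 4; (0,2) entry = 0.


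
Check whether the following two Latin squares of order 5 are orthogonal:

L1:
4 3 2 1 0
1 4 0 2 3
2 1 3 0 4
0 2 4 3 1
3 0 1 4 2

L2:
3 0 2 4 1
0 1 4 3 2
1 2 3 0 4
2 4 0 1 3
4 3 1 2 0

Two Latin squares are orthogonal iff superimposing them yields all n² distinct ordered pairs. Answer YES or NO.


Form the n² = 25 superimposed pairs (L1[i][j], L2[i][j]), row by row (rows and columns indexed from 0):
row 0: (4,3) (3,0) (2,2) (1,4) (0,1)
row 1: (1,0) (4,1) (0,4) (2,3) (3,2)
row 2: (2,1) (1,2) (3,3) (0,0) (4,4)
row 3: (0,2) (2,4) (4,0) (3,1) (1,3)
row 4: (3,4) (0,3) (1,1) (4,2) (2,0)
Orthogonality requires all 25 pairs distinct.
Check by first coordinate: for each symbol s of L1, list the L2 entries in the n cells where L1 = s; they must all differ.
  L1 = 0: L2 entries (in reading order) 1, 4, 0, 2, 3 — all 5 distinct ✓
  L1 = 1: L2 entries (in reading order) 4, 0, 2, 3, 1 — all 5 distinct ✓
  L1 = 2: L2 entries (in reading order) 2, 3, 1, 4, 0 — all 5 distinct ✓
  L1 = 3: L2 entries (in reading order) 0, 2, 3, 1, 4 — all 5 distinct ✓
  L1 = 4: L2 entries (in reading order) 3, 1, 4, 0, 2 — all 5 distinct ✓
Every symbol of L1 meets every symbol of L2 exactly once, so all 25 pairs are distinct (25 of 25).
Conclusion: YES.

YES


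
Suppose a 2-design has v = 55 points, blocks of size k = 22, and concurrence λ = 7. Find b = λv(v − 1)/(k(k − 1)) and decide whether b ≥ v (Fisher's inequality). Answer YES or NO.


b = λv(v − 1)/(k(k − 1)) = 7·55·54/(22·21) = 20790/462 = 45.
Compare with v = 55: b < v, so Fisher's inequality fails.

NO


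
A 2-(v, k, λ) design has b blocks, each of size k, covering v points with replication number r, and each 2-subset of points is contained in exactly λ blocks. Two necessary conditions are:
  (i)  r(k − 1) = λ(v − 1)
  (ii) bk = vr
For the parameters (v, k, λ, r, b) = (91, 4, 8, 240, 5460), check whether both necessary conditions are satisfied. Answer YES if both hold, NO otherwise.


Condition (i): r(k − 1) = 240·3 = 720; λ(v − 1) = 8·90 = 720. Match? YES.
Condition (ii): bk = 5460·4 = 21840; vr = 91·240 = 21840. Match? YES.
Both conditions hold? YES.

YES


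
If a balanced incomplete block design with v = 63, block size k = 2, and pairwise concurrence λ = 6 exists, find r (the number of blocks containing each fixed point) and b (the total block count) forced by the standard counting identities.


Any 2-(v, k, λ) BIBD satisfies two necessary conditions:
  (i)  Each point sits in r blocks, and counting incidences through any fixed point gives r(k − 1) = λ(v − 1), so r = λ(v − 1)/(k − 1).
  (ii) Total incidences bk = vr, so b = vr/k.
Step 1: r = λ(v − 1)/(k − 1) = 6·(63 − 1)/(2 − 1) = 6·62/1 = 372/1 = 372.
Step 2: b = vr/k = 63·372/2 = 23436/2 = 11718.
Check integrality: r = 372 ∈ Z ✓, b = 11718 ∈ Z ✓.
(These identities are necessary conditions: they determine r and b for any design with these parameters, but do not by themselves prove that one exists.)

r = 372, b = 11718.


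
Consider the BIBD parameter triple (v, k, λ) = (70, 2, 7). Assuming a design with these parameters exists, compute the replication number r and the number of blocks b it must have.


Any 2-(v, k, λ) BIBD satisfies two necessary conditions:
  (i)  Each point sits in r blocks, and counting incidences through any fixed point gives r(k − 1) = λ(v − 1), so r = λ(v − 1)/(k − 1).
  (ii) Total incidences bk = vr, so b = vr/k.
Step 1: r = λ(v − 1)/(k − 1) = 7·(70 − 1)/(2 − 1) = 7·69/1 = 483/1 = 483.
Step 2: b = vr/k = 70·483/2 = 33810/2 = 16905.
Check integrality: r = 483 ∈ Z ✓, b = 16905 ∈ Z ✓.
(These identities are necessary conditions: they determine r and b for any design with these parameters, but do not by themselves prove that one exists.)

r = 483, b = 16905.


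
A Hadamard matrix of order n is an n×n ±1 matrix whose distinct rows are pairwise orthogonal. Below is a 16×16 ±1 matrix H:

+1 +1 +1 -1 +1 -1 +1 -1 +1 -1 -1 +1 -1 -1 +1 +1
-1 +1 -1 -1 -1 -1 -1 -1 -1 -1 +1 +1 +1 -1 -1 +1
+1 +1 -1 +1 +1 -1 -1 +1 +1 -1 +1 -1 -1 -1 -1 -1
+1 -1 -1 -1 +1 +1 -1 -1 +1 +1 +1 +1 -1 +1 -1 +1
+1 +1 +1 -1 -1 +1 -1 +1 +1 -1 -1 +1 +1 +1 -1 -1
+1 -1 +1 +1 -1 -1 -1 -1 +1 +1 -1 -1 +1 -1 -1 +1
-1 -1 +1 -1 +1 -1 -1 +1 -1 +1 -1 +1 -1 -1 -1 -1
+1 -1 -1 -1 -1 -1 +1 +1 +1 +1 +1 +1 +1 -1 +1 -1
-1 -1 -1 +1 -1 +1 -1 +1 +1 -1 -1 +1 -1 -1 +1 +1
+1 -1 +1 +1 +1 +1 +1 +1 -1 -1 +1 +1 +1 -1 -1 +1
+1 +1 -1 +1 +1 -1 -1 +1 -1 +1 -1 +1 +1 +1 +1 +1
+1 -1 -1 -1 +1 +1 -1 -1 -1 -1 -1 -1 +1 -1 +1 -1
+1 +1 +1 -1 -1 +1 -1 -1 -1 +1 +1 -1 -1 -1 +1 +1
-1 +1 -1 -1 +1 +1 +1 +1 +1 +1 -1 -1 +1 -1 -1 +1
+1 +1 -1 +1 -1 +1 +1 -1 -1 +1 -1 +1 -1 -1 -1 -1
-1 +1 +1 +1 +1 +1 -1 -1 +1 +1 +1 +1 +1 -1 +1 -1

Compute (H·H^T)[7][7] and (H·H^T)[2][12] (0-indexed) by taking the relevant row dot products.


Row 2 of H: [1, 1, -1, 1, 1, -1, -1, 1, 1, -1, 1, -1, -1, -1, -1, -1].
Row 7 of H: [1, -1, -1, -1, -1, -1, 1, 1, 1, 1, 1, 1, 1, -1, 1, -1].
Row 12 of H: [1, 1, 1, -1, -1, 1, -1, -1, -1, 1, 1, -1, -1, -1, 1, 1].
(H·H^T)[7][7] = Σ_j H[7][j]·H[7][j] = (1)² + (-1)² + (-1)² + (-1)² + (-1)² + (-1)² + (1)² + (1)² + (1)² + (1)² + (1)² + (1)² + (1)² + (-1)² + (1)² + (-1)² = 1 + 1 + 1 + 1 + 1 + 1 + 1 + 1 + 1 + 1 + 1 + 1 + 1 + 1 + 1 + 1 = 16.
(H·H^T)[2][12] = Σ_j H[2][j]·H[12][j] = (1)·(1) + (1)·(1) + (-1)·(1) + (1)·(-1) + (1)·(-1) + (-1)·(1) + (-1)·(-1) + (1)·(-1) + (1)·(-1) + (-1)·(1) + (1)·(1) + (-1)·(-1) + (-1)·(-1) + (-1)·(-1) + (-1)·(1) + (-1)·(1) = 1 + 1 + -1 + -1 + -1 + -1 + 1 + -1 + -1 + -1 + 1 + 1 + 1 + 1 + -1 + -1 = -2.
Rows 2 and 12 are not orthogonal (dot product = -2 ≠ 0), so H is not a Hadamard matrix.

(7,7) entry = 16; (2,12) entry = -2.


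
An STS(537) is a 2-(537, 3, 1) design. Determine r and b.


An STS(v) is a 2-(v, 3, 1) BIBD: block size k = 3, λ = 1.
Replication: r(k − 1) = λ(v − 1) ⇒ r·2 = 537 − 1 = 536 ⇒ r = 268.
Block count: b = v(v − 1)/6 = 537·536/6 = 287832/6 = 47972.

r = 268, b = 47972.


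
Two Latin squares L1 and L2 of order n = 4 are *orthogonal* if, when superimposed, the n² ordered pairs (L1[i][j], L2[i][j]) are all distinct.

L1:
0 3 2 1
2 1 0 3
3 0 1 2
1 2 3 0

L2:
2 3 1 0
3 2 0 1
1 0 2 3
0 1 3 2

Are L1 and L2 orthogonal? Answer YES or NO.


Form the n² = 16 superimposed pairs (L1[i][j], L2[i][j]), row by row (rows and columns indexed from 0):
row 0: (0,2) (3,3) (2,1) (1,0)
row 1: (2,3) (1,2) (0,0) (3,1)
row 2: (3,1) (0,0) (1,2) (2,3)
row 3: (1,0) (2,1) (3,3) (0,2)
Orthogonality requires all 16 pairs distinct.
But the pair (3,1) repeats: cell (1,3) has L1 = 3, L2 = 1, and cell (2,0) has L1 = 3, L2 = 1.
A repeated pair means some other pair never occurs (only 8 distinct pairs out of 16), so the squares are not orthogonal.
Conclusion: NO.

NO


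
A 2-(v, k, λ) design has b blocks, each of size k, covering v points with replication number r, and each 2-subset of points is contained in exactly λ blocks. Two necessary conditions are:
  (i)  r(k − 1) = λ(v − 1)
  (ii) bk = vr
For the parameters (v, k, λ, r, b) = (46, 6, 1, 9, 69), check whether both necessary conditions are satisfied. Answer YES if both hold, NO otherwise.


Condition (i): r(k − 1) = 9·5 = 45; λ(v − 1) = 1·45 = 45. Match? YES.
Condition (ii): bk = 69·6 = 414; vr = 46·9 = 414. Match? YES.
Both conditions hold? YES.

YES


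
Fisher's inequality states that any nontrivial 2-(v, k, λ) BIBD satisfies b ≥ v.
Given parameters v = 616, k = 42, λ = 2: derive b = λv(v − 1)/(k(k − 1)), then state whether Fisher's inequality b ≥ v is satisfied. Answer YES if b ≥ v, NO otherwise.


b = λv(v − 1)/(k(k − 1)) = 2·616·615/(42·41) = 757680/1722 = 440.
Compare with v = 616: b < v, so Fisher's inequality fails.

NO


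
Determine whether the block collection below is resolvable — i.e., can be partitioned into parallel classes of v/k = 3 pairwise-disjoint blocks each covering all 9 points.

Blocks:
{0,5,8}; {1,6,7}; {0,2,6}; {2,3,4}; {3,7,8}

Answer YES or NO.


v = 9, block size k = 3, number of blocks = 5.
For resolvability, blocks must partition into parallel classes of size v/k = 3.
Total blocks must therefore be a multiple of 3: 5 = 3·1 + 2 ⇒ not divisible ✗.
Resolvable? NO.

NO


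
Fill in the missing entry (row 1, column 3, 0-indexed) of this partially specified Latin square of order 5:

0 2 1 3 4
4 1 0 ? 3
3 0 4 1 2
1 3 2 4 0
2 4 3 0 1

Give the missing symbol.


Row 1 contains symbols [0, 1, 3, 4] — missing [2].
Column 3 contains symbols [0, 1, 3, 4] — missing [2].
The missing symbol must appear in both missing sets; intersection = [2].
Therefore the hidden value is 2.

Missing value = 2.


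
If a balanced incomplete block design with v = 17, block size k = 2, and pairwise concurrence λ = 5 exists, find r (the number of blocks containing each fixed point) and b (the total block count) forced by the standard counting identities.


Any 2-(v, k, λ) BIBD satisfies two necessary conditions:
  (i)  Each point sits in r blocks, and counting incidences through any fixed point gives r(k − 1) = λ(v − 1), so r = λ(v − 1)/(k − 1).
  (ii) Total incidences bk = vr, so b = vr/k.
Step 1: r = λ(v − 1)/(k − 1) = 5·(17 − 1)/(2 − 1) = 5·16/1 = 80/1 = 80.
Step 2: b = vr/k = 17·80/2 = 1360/2 = 680.
Check integrality: r = 80 ∈ Z ✓, b = 680 ∈ Z ✓.
(These identities are necessary conditions: they determine r and b for any design with these parameters, but do not by themselves prove that one exists.)

r = 80, b = 680.


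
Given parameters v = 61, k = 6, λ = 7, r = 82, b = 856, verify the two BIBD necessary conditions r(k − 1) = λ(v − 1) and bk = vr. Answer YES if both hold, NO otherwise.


Condition (i): r(k − 1) = 82·5 = 410; λ(v − 1) = 7·60 = 420. Match? NO.
Condition (ii): bk = 856·6 = 5136; vr = 61·82 = 5002. Match? NO.
Both conditions hold? NO.

NO


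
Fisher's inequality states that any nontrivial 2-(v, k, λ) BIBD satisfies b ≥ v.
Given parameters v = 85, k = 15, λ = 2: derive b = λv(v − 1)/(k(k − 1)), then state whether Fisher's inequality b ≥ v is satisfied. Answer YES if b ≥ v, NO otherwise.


b = λv(v − 1)/(k(k − 1)) = 2·85·84/(15·14) = 14280/210 = 68.
Compare with v = 85: b < v, so Fisher's inequality fails.

NO


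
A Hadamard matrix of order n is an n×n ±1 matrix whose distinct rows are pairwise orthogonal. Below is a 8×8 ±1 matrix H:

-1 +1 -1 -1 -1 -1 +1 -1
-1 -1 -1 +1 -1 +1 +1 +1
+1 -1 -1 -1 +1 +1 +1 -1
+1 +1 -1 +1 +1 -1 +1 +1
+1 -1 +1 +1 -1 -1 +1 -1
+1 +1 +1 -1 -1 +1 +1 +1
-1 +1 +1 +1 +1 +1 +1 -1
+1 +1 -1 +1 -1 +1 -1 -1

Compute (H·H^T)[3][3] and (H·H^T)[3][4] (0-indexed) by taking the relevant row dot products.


Row 3 of H: [1, 1, -1, 1, 1, -1, 1, 1].
Row 4 of H: [1, -1, 1, 1, -1, -1, 1, -1].
(H·H^T)[3][3] = Σ_j H[3][j]·H[3][j] = (1)² + (1)² + (-1)² + (1)² + (1)² + (-1)² + (1)² + (1)² = 1 + 1 + 1 + 1 + 1 + 1 + 1 + 1 = 8.
(H·H^T)[3][4] = Σ_j H[3][j]·H[4][j] = (1)·(1) + (1)·(-1) + (-1)·(1) + (1)·(1) + (1)·(-1) + (-1)·(-1) + (1)·(1) + (1)·(-1) = 1 + -1 + -1 + 1 + -1 + 1 + 1 + -1 = 0.
So rows 3 and 4 are orthogonal; the diagonal entry equals n = 8.

(3,3) entry = 8; (3,4) entry = 0.


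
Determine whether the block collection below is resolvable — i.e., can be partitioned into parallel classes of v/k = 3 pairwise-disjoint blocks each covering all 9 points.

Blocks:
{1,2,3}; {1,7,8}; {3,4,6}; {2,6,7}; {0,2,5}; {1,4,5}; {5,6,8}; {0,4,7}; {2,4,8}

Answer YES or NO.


v = 9, block size k = 3, number of blocks = 9.
For resolvability, blocks must partition into parallel classes of size v/k = 3.
Total blocks must therefore be a multiple of 3: 9 = 3·3 + 0 ⇒ divisible ✓.
Consider block {2,6,7}. The only other block(s) in the collection disjoint from it are {1,4,5} — just 1 block(s). Any parallel class containing {2,6,7} would need 2 other blocks each disjoint from it, so no parallel class of size 3 can contain {2,6,7}.
Since every block must belong to some parallel class in a resolution, the collection cannot be partitioned into parallel classes.
Resolvable? NO.

NO


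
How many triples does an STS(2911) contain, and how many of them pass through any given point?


An STS(v) is a 2-(v, 3, 1) BIBD: block size k = 3, λ = 1.
Replication: r(k − 1) = λ(v − 1) ⇒ r·2 = 2911 − 1 = 2910 ⇒ r = 1455.
Block count: bk = vr ⇒ b·3 = 2911·1455 = 4235505 ⇒ b = 1411835.

r = 1455, b = 1411835.


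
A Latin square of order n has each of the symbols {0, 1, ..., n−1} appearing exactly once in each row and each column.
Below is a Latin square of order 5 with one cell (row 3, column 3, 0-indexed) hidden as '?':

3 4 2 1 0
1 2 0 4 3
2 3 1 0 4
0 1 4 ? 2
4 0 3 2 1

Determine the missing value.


Row 3 contains symbols [0, 1, 2, 4] — missing [3].
Column 3 contains symbols [0, 1, 2, 4] — missing [3].
The missing symbol must appear in both missing sets; intersection = [3].
Therefore the hidden value is 3.

Missing value = 3.


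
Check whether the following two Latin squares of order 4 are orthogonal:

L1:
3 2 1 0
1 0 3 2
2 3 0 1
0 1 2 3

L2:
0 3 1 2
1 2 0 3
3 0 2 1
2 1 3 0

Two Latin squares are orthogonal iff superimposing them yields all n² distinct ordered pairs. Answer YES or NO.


Form the n² = 16 superimposed pairs (L1[i][j], L2[i][j]), row by row (rows and columns indexed from 0):
row 0: (3,0) (2,3) (1,1) (0,2)
row 1: (1,1) (0,2) (3,0) (2,3)
row 2: (2,3) (3,0) (0,2) (1,1)
row 3: (0,2) (1,1) (2,3) (3,0)
Orthogonality requires all 16 pairs distinct.
But the pair (1,1) repeats: cell (0,2) has L1 = 1, L2 = 1, and cell (1,0) has L1 = 1, L2 = 1.
A repeated pair means some other pair never occurs (only 4 distinct pairs out of 16), so the squares are not orthogonal.
Conclusion: NO.

NO


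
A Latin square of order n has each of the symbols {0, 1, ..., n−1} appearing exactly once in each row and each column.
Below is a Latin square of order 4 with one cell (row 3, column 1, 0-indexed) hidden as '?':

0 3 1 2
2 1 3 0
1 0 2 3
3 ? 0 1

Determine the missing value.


Row 3 contains symbols [0, 1, 3] — missing [2].
Column 1 contains symbols [0, 1, 3] — missing [2].
The missing symbol must appear in both missing sets; intersection = [2].
Therefore the hidden value is 2.

Missing value = 2.


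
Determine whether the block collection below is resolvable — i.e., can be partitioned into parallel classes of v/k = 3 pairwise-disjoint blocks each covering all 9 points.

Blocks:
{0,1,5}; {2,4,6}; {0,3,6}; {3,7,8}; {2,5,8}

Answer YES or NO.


v = 9, block size k = 3, number of blocks = 5.
For resolvability, blocks must partition into parallel classes of size v/k = 3.
Total blocks must therefore be a multiple of 3: 5 = 3·1 + 2 ⇒ not divisible ✗.
Resolvable? NO.

NO


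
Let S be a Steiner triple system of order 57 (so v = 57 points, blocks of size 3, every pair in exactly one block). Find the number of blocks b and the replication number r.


An STS(v) is a 2-(v, 3, 1) BIBD: block size k = 3, λ = 1.
Replication: r(k − 1) = λ(v − 1) ⇒ r·2 = 57 − 1 = 56 ⇒ r = 28.
Block count: bk = vr ⇒ b·3 = 57·28 = 1596 ⇒ b = 532.
(Check via b = v(v − 1)/6 = 57·56/6 = 3192/6 = 532.)

r = 28, b = 532.


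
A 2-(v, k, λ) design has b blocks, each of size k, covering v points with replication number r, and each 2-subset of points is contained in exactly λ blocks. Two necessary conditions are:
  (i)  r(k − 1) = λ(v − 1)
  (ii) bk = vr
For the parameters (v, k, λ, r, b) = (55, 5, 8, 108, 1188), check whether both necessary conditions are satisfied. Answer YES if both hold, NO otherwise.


Condition (i): r(k − 1) = 108·4 = 432; λ(v − 1) = 8·54 = 432. Match? YES.
Condition (ii): bk = 1188·5 = 5940; vr = 55·108 = 5940. Match? YES.
Both conditions hold? YES.

YES
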